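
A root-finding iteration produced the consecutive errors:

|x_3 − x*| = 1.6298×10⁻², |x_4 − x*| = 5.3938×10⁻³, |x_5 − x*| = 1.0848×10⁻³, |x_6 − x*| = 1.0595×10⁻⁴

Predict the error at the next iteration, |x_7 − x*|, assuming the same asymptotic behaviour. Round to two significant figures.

3.6e-6

First estimate the order: p ≈ ln(|x_6 − x*|/|x_5 − x*|) / ln(|x_5 − x*|/|x_4 − x*|) = ln(1.0595×10⁻⁴/1.0848×10⁻³)/ln(1.0848×10⁻³/5.3938×10⁻³) = ln(0.0976678)/ln(0.20112) ≈ 1.4504.
Then |x_7 − x*| ≈ |x_6 − x*|·(|x_6 − x*|/|x_5 − x*|)^p = 1.0595×10⁻⁴·(0.0976678)^1.4504 = 1.0595×10⁻⁴·0.0342559 ≈ 3.629e-06.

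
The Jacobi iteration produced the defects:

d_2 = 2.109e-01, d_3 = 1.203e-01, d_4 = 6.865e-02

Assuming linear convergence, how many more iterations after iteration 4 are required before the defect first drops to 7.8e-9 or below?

29

Rate ρ ≈ d_4/d_3 = 6.865e-02/1.203e-01 = 0.5707.
After j more steps, d_{4+j} ≈ 6.865e-02·ρ^j; need ρ^j ≤ 7.8e-9/6.865e-02 = 1.1362e-07.
j ≥ ln(1.1362e-07)/ln(0.5707) = -15.9904/-0.56089 = 28.509.
So 29 more iterations are needed.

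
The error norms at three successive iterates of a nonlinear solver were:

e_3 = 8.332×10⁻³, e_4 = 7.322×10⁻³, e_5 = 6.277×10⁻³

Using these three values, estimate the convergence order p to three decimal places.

p ≈ ln(e_5/e_4) / ln(e_4/e_3)
  = ln(6.277×10⁻³/7.322×10⁻³) / ln(7.322×10⁻³/8.332×10⁻³)
  = ln(0.857279) / ln(0.878781)
  = -0.153992 / -0.129220 ≈ 1.191704

1.192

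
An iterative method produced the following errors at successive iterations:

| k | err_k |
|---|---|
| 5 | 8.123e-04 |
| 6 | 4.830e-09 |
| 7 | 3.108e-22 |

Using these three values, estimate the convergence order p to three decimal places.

p ≈ ln(err_7/err_6) / ln(err_6/err_5)
  = ln(3.108e-22/4.830e-09) / ln(4.830e-09/8.123e-04)
  = ln(6.43478e-14) / ln(5.94608e-06)
  = -30.374474 / -12.032778 ≈ 2.524311

2.524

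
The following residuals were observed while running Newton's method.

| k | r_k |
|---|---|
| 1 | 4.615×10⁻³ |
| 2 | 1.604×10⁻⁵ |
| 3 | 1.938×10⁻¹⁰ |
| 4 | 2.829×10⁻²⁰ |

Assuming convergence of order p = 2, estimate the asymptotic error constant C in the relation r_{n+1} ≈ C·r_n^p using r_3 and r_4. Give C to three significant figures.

C ≈ r_4 / r_3^2
  = 2.829×10⁻²⁰ / (1.938×10⁻¹⁰)^2
  = 2.829×10⁻²⁰ / 3.75584e-20 ≈ 0.75323

0.753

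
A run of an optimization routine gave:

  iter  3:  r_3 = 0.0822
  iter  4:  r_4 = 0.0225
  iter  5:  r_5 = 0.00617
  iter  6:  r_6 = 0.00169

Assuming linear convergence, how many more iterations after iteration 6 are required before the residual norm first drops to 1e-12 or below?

Rate ρ ≈ r_6/r_5 = 0.00169/0.00617 = 0.2739.
After j more steps, r_{6+j} ≈ 0.00169·ρ^j; need ρ^j ≤ 1e-12/0.00169 = 5.91716e-10.
j ≥ ln(5.91716e-10)/ln(0.2739) = -21.2480/-1.29499 = 16.408.
So 17 more iterations are needed.

17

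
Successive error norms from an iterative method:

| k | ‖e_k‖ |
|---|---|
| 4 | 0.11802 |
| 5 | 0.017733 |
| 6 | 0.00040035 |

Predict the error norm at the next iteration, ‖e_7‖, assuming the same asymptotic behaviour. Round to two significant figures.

2.0e-7

First estimate the order: p ≈ ln(‖e_6‖/‖e_5‖) / ln(‖e_5‖/‖e_4‖) = ln(0.00040035/0.017733)/ln(0.017733/0.11802) = ln(0.0225766)/ln(0.150254) ≈ 2.0000.
Then ‖e_7‖ ≈ ‖e_6‖·(‖e_6‖/‖e_5‖)^p = 0.00040035·(0.0225766)^2.0000 = 0.00040035·0.000509703 ≈ 2.041e-07.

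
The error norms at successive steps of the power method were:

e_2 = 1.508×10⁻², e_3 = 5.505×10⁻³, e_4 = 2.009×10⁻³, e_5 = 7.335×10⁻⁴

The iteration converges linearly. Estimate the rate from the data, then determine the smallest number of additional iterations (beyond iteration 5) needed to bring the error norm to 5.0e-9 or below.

12

Rate ρ ≈ e_5/e_4 = 7.335×10⁻⁴/2.009×10⁻³ = 0.3651.
After j more steps, e_{5+j} ≈ 7.335×10⁻⁴·ρ^j; need ρ^j ≤ 5.0e-9/7.335×10⁻⁴ = 6.81663e-06.
j ≥ ln(6.81663e-06)/ln(0.3651) = -11.8961/-1.00758 = 11.807.
So 12 more iterations are needed.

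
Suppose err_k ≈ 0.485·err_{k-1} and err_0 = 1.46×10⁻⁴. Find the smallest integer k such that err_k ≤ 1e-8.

After k steps, err_k ≈ 1.46×10⁻⁴·0.485^k.
Need 0.485^k ≤ 1e-8/1.46×10⁻⁴ = 6.84932e-05.
k ≥ ln(6.84932e-05)/ln(0.485) = -9.5888/-0.72361 = 13.251.
Smallest integer k = 14.

14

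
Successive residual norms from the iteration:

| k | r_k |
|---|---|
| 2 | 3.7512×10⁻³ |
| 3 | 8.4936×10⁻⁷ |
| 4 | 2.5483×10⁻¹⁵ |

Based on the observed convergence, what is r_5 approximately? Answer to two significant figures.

First estimate the order: p ≈ ln(r_4/r_3) / ln(r_3/r_2) = ln(2.5483×10⁻¹⁵/8.4936×10⁻⁷)/ln(8.4936×10⁻⁷/3.7512×10⁻³) = ln(3.00026e-09)/ln(0.000226424) ≈ 2.3382.
Then r_5 ≈ r_4·(r_4/r_3)^p = 2.5483×10⁻¹⁵·(3.00026e-09)^2.3382 = 2.5483×10⁻¹⁵·1.18003e-20 ≈ 3.007e-35.

3.0e-35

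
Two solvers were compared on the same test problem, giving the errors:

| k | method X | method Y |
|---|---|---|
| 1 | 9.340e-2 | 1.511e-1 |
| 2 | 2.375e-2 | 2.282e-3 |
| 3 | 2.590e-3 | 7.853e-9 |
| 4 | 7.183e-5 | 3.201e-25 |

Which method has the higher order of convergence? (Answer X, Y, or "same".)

Y

Method X: p ≈ ln(7.183e-5/2.590e-3)/ln(2.590e-3/2.375e-2) ≈ 1.62.
Method Y: p ≈ ln(3.201e-25/7.853e-9)/ln(7.853e-9/2.282e-3) ≈ 3.00.
Method Y has the higher order (≈3.0 vs ≈1.6).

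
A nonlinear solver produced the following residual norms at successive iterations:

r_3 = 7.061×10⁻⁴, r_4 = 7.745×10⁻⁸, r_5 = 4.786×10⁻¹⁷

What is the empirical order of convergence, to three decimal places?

2.326

p ≈ ln(r_5/r_4) / ln(r_4/r_3)
  = ln(4.786×10⁻¹⁷/7.745×10⁻⁸) / ln(7.745×10⁻⁸/7.061×10⁻⁴)
  = ln(6.17947e-10) / ln(0.000109687)
  = -21.204618 / -9.117880 ≈ 2.325608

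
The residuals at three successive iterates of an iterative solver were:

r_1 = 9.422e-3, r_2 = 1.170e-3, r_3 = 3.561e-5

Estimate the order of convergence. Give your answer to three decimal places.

1.674

p ≈ ln(r_3/r_2) / ln(r_2/r_1)
  = ln(3.561e-5/1.170e-3) / ln(1.170e-3/9.422e-3)
  = ln(0.0304359) / ln(0.124177)
  = -3.492132 / -2.086047 ≈ 1.674043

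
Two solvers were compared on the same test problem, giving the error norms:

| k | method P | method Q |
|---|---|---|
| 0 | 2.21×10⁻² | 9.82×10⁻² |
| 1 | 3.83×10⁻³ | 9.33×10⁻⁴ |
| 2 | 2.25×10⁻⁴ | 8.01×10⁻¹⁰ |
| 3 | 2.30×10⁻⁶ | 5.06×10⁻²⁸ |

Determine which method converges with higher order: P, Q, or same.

Q

Method P: p ≈ ln(2.30×10⁻⁶/2.25×10⁻⁴)/ln(2.25×10⁻⁴/3.83×10⁻³) ≈ 1.62.
Method Q: p ≈ ln(5.06×10⁻²⁸/8.01×10⁻¹⁰)/ln(8.01×10⁻¹⁰/9.33×10⁻⁴) ≈ 3.00.
Method Q has the higher order (≈3.0 vs ≈1.6).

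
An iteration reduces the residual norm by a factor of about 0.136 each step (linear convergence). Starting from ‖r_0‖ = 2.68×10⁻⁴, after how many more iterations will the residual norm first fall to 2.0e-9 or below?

6

After k steps, ‖r_k‖ ≈ 2.68×10⁻⁴·0.136^k.
Need 0.136^k ≤ 2.0e-9/2.68×10⁻⁴ = 7.46269e-06.
k ≥ ln(7.46269e-06)/ln(0.136) = -11.8056/-1.99510 = 5.917.
Smallest integer k = 6.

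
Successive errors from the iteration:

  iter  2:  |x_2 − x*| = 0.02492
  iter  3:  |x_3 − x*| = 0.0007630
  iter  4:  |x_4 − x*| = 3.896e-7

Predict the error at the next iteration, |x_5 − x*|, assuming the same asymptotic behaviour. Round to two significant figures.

2.7e-14

First estimate the order: p ≈ ln(|x_4 − x*|/|x_3 − x*|) / ln(|x_3 − x*|/|x_2 − x*|) = ln(3.896e-7/0.0007630)/ln(0.0007630/0.02492) = ln(0.000510616)/ln(0.030618) ≈ 2.1743.
Then |x_5 − x*| ≈ |x_4 − x*|·(|x_4 − x*|/|x_3 − x*|)^p = 3.896e-7·(0.000510616)^2.1743 = 3.896e-7·6.9568e-08 ≈ 2.71e-14.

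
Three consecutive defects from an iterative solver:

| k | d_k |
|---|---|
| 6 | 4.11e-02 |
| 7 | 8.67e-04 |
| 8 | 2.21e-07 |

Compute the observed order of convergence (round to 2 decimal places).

2.14

p ≈ ln(d_8/d_7) / ln(d_7/d_6)
  = ln(2.21e-07/8.67e-04) / ln(8.67e-04/4.11e-02)
  = ln(0.000254902) / ln(0.0210949)
  = -8.27463 / -3.85872 ≈ 2.14440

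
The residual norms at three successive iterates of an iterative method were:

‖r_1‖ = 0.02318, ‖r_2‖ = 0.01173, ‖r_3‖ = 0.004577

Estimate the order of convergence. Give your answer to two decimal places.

p ≈ ln(‖r_3‖/‖r_2‖) / ln(‖r_2‖/‖r_1‖)
  = ln(0.004577/0.01173) / ln(0.01173/0.02318)
  = ln(0.390196) / ln(0.50604)
  = -0.94111 / -0.68114 ≈ 1.38167

1.38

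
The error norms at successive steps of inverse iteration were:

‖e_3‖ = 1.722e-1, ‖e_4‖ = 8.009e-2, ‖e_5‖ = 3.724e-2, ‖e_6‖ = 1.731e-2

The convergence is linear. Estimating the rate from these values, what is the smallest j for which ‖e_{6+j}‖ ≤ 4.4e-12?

Rate ρ ≈ ‖e_6‖/‖e_5‖ = 1.731e-2/3.724e-2 = 0.4648.
After j more steps, ‖e_{6+j}‖ ≈ 1.731e-2·ρ^j; need ρ^j ≤ 4.4e-12/1.731e-2 = 2.54188e-10.
j ≥ ln(2.54188e-10)/ln(0.4648) = -22.0929/-0.76615 = 28.836.
So 29 more iterations are needed.

29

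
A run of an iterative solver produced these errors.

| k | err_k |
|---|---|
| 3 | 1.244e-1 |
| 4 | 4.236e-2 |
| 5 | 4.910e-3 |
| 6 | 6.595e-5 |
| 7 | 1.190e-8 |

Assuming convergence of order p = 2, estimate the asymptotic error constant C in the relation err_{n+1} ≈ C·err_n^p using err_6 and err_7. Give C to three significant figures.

C ≈ err_7 / err_6^2
  = 1.190e-8 / (6.595e-5)^2
  = 1.190e-8 / 4.3494e-09 ≈ 2.736

2.74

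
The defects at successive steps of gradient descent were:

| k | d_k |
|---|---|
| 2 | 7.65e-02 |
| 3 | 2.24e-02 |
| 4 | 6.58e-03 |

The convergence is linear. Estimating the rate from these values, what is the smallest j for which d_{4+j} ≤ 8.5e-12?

17

Rate ρ ≈ d_4/d_3 = 6.58e-03/2.24e-02 = 0.2938.
After j more steps, d_{4+j} ≈ 6.58e-03·ρ^j; need ρ^j ≤ 8.5e-12/6.58e-03 = 1.29179e-09.
j ≥ ln(1.29179e-09)/ln(0.2938) = -20.4672/-1.22486 = 16.710.
So 17 more iterations are needed.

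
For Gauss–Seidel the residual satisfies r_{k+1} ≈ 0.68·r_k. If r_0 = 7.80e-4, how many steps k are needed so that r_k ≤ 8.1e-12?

48

After k steps, r_k ≈ 7.80e-4·0.68^k.
Need 0.68^k ≤ 8.1e-12/7.80e-4 = 1.03846e-08.
k ≥ ln(1.03846e-08)/ln(0.68) = -18.3829/-0.38566 = 47.666.
Smallest integer k = 48.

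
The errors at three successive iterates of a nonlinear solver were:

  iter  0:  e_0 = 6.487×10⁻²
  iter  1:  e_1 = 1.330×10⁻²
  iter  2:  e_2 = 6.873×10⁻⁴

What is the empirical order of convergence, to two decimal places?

1.87

p ≈ ln(e_2/e_1) / ln(e_1/e_0)
  = ln(6.873×10⁻⁴/1.330×10⁻²) / ln(1.330×10⁻²/6.487×10⁻²)
  = ln(0.0516767) / ln(0.205025)
  = -2.96275 / -1.58462 ≈ 1.86969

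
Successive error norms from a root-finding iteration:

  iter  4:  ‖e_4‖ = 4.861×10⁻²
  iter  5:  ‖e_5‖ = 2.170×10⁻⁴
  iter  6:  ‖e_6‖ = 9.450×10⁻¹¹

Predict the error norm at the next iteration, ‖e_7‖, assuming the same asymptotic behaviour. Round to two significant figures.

5.7e-28

First estimate the order: p ≈ ln(‖e_6‖/‖e_5‖) / ln(‖e_5‖/‖e_4‖) = ln(9.450×10⁻¹¹/2.170×10⁻⁴)/ln(2.170×10⁻⁴/4.861×10⁻²) = ln(4.35484e-07)/ln(0.0044641) ≈ 2.7065.
Then ‖e_7‖ ≈ ‖e_6‖·(‖e_6‖/‖e_5‖)^p = 9.450×10⁻¹¹·(4.35484e-07)^2.7065 = 9.450×10⁻¹¹·6.07965e-18 ≈ 5.745e-28.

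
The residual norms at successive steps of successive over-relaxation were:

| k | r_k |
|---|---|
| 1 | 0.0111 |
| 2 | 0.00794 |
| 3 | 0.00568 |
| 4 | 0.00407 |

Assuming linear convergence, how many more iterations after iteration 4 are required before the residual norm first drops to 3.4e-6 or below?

22

Rate ρ ≈ r_4/r_3 = 0.00407/0.00568 = 0.7165.
After j more steps, r_{4+j} ≈ 0.00407·ρ^j; need ρ^j ≤ 3.4e-6/0.00407 = 0.000835381.
j ≥ ln(0.000835381)/ln(0.7165) = -7.0876/-0.33338 = 21.260.
So 22 more iterations are needed.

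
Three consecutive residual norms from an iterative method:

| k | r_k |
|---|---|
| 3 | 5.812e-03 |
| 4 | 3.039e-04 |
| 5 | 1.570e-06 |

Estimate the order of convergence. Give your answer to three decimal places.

1.784

p ≈ ln(r_5/r_4) / ln(r_4/r_3)
  = ln(1.570e-06/3.039e-04) / ln(3.039e-04/5.812e-03)
  = ln(0.00516617) / ln(0.0522884)
  = -5.265624 / -2.950981 ≈ 1.784364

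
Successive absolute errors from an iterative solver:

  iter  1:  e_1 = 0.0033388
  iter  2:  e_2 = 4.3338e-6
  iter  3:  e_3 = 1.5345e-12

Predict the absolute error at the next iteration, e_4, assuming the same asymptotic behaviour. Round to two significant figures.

5.9e-27

First estimate the order: p ≈ ln(e_3/e_2) / ln(e_2/e_1) = ln(1.5345e-12/4.3338e-6)/ln(4.3338e-6/0.0033388) = ln(3.54077e-07)/ln(0.00129801) ≈ 2.2347.
Then e_4 ≈ e_3·(e_3/e_2)^p = 1.5345e-12·(3.54077e-07)^2.2347 = 1.5345e-12·3.83856e-15 ≈ 5.89e-27.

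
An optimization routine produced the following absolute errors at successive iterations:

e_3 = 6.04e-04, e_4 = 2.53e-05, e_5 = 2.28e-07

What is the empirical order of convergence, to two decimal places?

p ≈ ln(e_5/e_4) / ln(e_4/e_3)
  = ln(2.28e-07/2.53e-05) / ln(2.53e-05/6.04e-04)
  = ln(0.00901186) / ln(0.0418874)
  = -4.70921 / -3.17277 ≈ 1.48426

1.48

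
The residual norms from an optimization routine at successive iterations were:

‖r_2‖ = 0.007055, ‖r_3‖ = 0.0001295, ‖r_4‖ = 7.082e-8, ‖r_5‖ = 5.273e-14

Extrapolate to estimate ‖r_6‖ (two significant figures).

1.6e-25

First estimate the order: p ≈ ln(‖r_5‖/‖r_4‖) / ln(‖r_4‖/‖r_3‖) = ln(5.273e-14/7.082e-8)/ln(7.082e-8/0.0001295) = ln(7.44564e-07)/ln(0.000546873) ≈ 1.8786.
Then ‖r_6‖ ≈ ‖r_5‖·(‖r_5‖/‖r_4‖)^p = 5.273e-14·(7.44564e-07)^1.8786 = 5.273e-14·3.07436e-12 ≈ 1.621e-25.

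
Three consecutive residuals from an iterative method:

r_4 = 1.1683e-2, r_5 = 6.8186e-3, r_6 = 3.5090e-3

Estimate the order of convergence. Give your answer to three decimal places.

p ≈ ln(r_6/r_5) / ln(r_5/r_4)
  = ln(3.5090e-3/6.8186e-3) / ln(6.8186e-3/1.1683e-2)
  = ln(0.514622) / ln(0.583634)
  = -0.664323 / -0.538481 ≈ 1.233698

1.234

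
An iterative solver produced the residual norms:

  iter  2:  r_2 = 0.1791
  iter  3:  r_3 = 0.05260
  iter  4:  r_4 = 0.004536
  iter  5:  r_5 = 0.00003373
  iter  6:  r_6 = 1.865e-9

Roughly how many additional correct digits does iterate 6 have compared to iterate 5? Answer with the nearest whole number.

4

Digits gained ≈ log₁₀(r_5/r_6) = log₁₀(0.00003373/1.865e-9) = log₁₀(18085.8) ≈ 4.257.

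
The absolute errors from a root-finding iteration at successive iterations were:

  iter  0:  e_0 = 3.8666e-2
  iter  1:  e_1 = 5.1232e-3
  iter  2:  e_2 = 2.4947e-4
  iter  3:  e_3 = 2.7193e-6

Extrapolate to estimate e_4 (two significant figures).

First estimate the order: p ≈ ln(e_3/e_2) / ln(e_2/e_1) = ln(2.7193e-6/2.4947e-4)/ln(2.4947e-4/5.1232e-3) = ln(0.0109003)/ln(0.0486942) ≈ 1.4953.
Then e_4 ≈ e_3·(e_3/e_2)^p = 2.7193e-6·(0.0109003)^1.4953 = 2.7193e-6·0.00116247 ≈ 3.161e-09.

3.2e-9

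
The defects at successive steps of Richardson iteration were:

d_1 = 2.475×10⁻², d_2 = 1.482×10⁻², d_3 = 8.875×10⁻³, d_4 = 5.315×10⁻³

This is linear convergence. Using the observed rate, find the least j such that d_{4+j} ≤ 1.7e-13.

Rate ρ ≈ d_4/d_3 = 5.315×10⁻³/8.875×10⁻³ = 0.5989.
After j more steps, d_{4+j} ≈ 5.315×10⁻³·ρ^j; need ρ^j ≤ 1.7e-13/5.315×10⁻³ = 3.19849e-11.
j ≥ ln(3.19849e-11)/ln(0.5989) = -24.1658/-0.51266 = 47.138.
So 48 more iterations are needed.

48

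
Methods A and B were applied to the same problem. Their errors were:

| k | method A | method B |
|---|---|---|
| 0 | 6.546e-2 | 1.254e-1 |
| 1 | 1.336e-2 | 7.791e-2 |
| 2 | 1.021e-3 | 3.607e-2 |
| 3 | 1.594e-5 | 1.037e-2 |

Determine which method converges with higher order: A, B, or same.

same

Method A: p ≈ ln(1.594e-5/1.021e-3)/ln(1.021e-3/1.336e-2) ≈ 1.62.
Method B: p ≈ ln(1.037e-2/3.607e-2)/ln(3.607e-2/7.791e-2) ≈ 1.62.
Both orders ≈ 1.6 — effectively the same.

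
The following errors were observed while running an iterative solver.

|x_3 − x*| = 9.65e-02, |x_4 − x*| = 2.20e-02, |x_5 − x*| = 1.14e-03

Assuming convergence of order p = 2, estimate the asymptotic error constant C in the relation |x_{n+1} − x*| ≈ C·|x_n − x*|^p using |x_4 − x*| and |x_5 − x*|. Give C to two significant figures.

C ≈ |x_5 − x*| / |x_4 − x*|^2
  = 1.14e-03 / (2.20e-02)^2
  = 1.14e-03 / 0.000484 ≈ 2.3554

2.4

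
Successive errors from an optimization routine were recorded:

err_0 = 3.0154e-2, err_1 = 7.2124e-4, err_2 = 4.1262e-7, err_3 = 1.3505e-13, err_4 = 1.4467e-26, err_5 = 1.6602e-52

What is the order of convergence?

2

Consecutive ratios: err_5/err_4 = 1.6602e-52/1.4467e-26 = 1.14758e-26, err_4/err_3 = 1.4467e-26/1.3505e-13 = 1.07123e-13.
p ≈ ln(1.14758e-26)/ln(1.07123e-13) = -59.7296/-29.8648 ≈ 2.00.
So the convergence is quadratic (order 2).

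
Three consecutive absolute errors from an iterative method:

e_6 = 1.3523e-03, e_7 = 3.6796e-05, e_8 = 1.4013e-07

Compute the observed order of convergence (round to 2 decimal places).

p ≈ ln(e_8/e_7) / ln(e_7/e_6)
  = ln(1.4013e-07/3.6796e-05) / ln(3.6796e-05/1.3523e-03)
  = ln(0.00380829) / ln(0.0272099)
  = -5.57058 / -3.60417 ≈ 1.54559

1.55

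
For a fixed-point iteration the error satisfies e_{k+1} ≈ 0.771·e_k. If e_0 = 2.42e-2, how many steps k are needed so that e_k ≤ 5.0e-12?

After k steps, e_k ≈ 2.42e-2·0.771^k.
Need 0.771^k ≤ 5.0e-12/2.42e-2 = 2.06612e-10.
k ≥ ln(2.06612e-10)/ln(0.771) = -22.3002/-0.26007 = 85.747.
Smallest integer k = 86.

86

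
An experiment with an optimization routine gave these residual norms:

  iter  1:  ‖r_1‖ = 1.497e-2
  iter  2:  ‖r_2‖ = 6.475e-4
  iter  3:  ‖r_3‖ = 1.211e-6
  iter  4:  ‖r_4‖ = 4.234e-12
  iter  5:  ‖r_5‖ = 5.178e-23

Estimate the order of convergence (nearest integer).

Consecutive ratios: ‖r_5‖/‖r_4‖ = 5.178e-23/4.234e-12 = 1.22296e-11, ‖r_4‖/‖r_3‖ = 4.234e-12/1.211e-6 = 3.49628e-06.
p ≈ ln(1.22296e-11)/ln(3.49628e-06) = -25.1272/-12.5638 ≈ 2.00.
So the convergence is quadratic (order 2).

2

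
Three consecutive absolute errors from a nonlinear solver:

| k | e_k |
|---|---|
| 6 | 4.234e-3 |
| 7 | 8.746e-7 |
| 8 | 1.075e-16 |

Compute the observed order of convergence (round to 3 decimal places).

p ≈ ln(e_8/e_7) / ln(e_7/e_6)
  = ln(1.075e-16/8.746e-7) / ln(8.746e-7/4.234e-3)
  = ln(1.22913e-10) / ln(0.000206566)
  = -22.819544 / -8.484891 ≈ 2.689433

2.689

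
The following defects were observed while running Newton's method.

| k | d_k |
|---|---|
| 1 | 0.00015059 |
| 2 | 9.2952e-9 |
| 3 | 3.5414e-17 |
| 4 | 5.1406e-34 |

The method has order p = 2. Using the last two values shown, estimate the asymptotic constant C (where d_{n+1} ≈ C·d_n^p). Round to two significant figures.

C ≈ d_4 / d_3^2
  = 5.1406e-34 / (3.5414e-17)^2
  = 5.1406e-34 / 1.25415e-33 ≈ 0.40989

0.41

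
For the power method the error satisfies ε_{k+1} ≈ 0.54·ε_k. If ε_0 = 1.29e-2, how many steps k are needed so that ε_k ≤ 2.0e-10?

After k steps, ε_k ≈ 1.29e-2·0.54^k.
Need 0.54^k ≤ 2.0e-10/1.29e-2 = 1.55039e-08.
k ≥ ln(1.55039e-08)/ln(0.54) = -17.9822/-0.61619 = 29.183.
Smallest integer k = 30.

30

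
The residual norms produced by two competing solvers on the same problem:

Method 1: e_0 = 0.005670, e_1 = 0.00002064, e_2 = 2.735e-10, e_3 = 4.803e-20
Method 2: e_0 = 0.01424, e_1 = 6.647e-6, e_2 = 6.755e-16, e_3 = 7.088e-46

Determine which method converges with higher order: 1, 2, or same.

Method 1: p ≈ ln(4.803e-20/2.735e-10)/ln(2.735e-10/0.00002064) ≈ 2.00.
Method 2: p ≈ ln(7.088e-46/6.755e-16)/ln(6.755e-16/6.647e-6) ≈ 3.00.
Method 2 has the higher order (≈3.0 vs ≈2.0).

2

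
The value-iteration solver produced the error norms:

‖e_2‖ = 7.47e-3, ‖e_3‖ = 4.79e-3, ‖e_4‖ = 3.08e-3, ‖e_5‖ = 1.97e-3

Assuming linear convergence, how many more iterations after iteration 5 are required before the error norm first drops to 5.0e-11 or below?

Rate ρ ≈ ‖e_5‖/‖e_4‖ = 1.97e-3/3.08e-3 = 0.6396.
After j more steps, ‖e_{5+j}‖ ≈ 1.97e-3·ρ^j; need ρ^j ≤ 5.0e-11/1.97e-3 = 2.53807e-08.
j ≥ ln(2.53807e-08)/ln(0.6396) = -17.4893/-0.44691 = 39.134.
So 40 more iterations are needed.

40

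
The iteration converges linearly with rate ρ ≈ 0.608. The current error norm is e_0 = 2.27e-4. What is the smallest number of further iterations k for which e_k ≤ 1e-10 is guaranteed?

30

After k steps, e_k ≈ 2.27e-4·0.608^k.
Need 0.608^k ≤ 1e-10/2.27e-4 = 4.40529e-07.
k ≥ ln(4.40529e-07)/ln(0.608) = -14.6353/-0.49758 = 29.413.
Smallest integer k = 30.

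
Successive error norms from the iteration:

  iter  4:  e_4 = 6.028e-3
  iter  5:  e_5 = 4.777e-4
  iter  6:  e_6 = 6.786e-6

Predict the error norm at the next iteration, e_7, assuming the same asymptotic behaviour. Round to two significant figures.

First estimate the order: p ≈ ln(e_6/e_5) / ln(e_5/e_4) = ln(6.786e-6/4.777e-4)/ln(4.777e-4/6.028e-3) = ln(0.0142056)/ln(0.0792468) ≈ 1.6780.
Then e_7 ≈ e_6·(e_6/e_5)^p = 6.786e-6·(0.0142056)^1.6780 = 6.786e-6·0.000794012 ≈ 5.388e-09.

5.4e-9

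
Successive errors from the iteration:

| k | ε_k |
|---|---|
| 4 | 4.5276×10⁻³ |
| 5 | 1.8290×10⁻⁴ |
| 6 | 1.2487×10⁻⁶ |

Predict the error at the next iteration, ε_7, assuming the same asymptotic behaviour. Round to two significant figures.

First estimate the order: p ≈ ln(ε_6/ε_5) / ln(ε_5/ε_4) = ln(1.2487×10⁻⁶/1.8290×10⁻⁴)/ln(1.8290×10⁻⁴/4.5276×10⁻³) = ln(0.00682723)/ln(0.0403967) ≈ 1.5540.
Then ε_7 ≈ ε_6·(ε_6/ε_5)^p = 1.2487×10⁻⁶·(0.00682723)^1.5540 = 1.2487×10⁻⁶·0.000430939 ≈ 5.381e-10.

5.4e-10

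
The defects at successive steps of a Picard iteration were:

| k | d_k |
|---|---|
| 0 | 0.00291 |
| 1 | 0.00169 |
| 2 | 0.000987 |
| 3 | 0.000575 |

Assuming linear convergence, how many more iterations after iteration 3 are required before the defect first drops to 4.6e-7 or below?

14

Rate ρ ≈ d_3/d_2 = 0.000575/0.000987 = 0.5826.
After j more steps, d_{3+j} ≈ 0.000575·ρ^j; need ρ^j ≤ 4.6e-7/0.000575 = 0.0008.
j ≥ ln(0.0008)/ln(0.5826) = -7.1309/-0.54025 = 13.199.
So 14 more iterations are needed.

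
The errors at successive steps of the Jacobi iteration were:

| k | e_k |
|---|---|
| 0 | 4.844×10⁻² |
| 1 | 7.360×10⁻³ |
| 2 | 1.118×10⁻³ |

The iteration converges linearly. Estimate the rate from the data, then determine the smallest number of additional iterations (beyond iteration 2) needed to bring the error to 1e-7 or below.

Rate ρ ≈ e_2/e_1 = 1.118×10⁻³/7.360×10⁻³ = 0.1519.
After j more steps, e_{2+j} ≈ 1.118×10⁻³·ρ^j; need ρ^j ≤ 1e-7/1.118×10⁻³ = 8.94454e-05.
j ≥ ln(8.94454e-05)/ln(0.1519) = -9.3219/-1.88453 = 4.947.
So 5 more iterations are needed.

5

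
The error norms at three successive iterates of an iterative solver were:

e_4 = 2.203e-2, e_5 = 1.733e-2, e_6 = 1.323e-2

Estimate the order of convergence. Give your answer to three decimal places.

1.125

p ≈ ln(e_6/e_5) / ln(e_5/e_4)
  = ln(1.323e-2/1.733e-2) / ln(1.733e-2/2.203e-2)
  = ln(0.763416) / ln(0.786655)
  = -0.269952 / -0.239966 ≈ 1.124959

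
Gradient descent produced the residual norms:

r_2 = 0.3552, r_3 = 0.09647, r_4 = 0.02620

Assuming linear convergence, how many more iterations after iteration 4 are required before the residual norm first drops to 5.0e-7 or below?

9

Rate ρ ≈ r_4/r_3 = 0.02620/0.09647 = 0.2716.
After j more steps, r_{4+j} ≈ 0.02620·ρ^j; need ρ^j ≤ 5.0e-7/0.02620 = 1.9084e-05.
j ≥ ln(1.9084e-05)/ln(0.2716) = -10.8667/-1.30342 = 8.337.
So 9 more iterations are needed.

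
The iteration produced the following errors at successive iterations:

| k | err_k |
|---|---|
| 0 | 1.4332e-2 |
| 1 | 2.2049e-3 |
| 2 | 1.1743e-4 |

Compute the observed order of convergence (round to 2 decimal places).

1.57

p ≈ ln(err_2/err_1) / ln(err_1/err_0)
  = ln(1.1743e-4/2.2049e-3) / ln(2.2049e-3/1.4332e-2)
  = ln(0.0532587) / ln(0.153845)
  = -2.93259 / -1.87181 ≈ 1.56671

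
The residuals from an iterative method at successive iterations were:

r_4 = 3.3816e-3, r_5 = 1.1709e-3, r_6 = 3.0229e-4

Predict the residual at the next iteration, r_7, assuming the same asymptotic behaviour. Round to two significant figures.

5.4e-5

First estimate the order: p ≈ ln(r_6/r_5) / ln(r_5/r_4) = ln(3.0229e-4/1.1709e-3)/ln(1.1709e-3/3.3816e-3) = ln(0.258169)/ln(0.346256) ≈ 1.2768.
Then r_7 ≈ r_6·(r_6/r_5)^p = 3.0229e-4·(0.258169)^1.2768 = 3.0229e-4·0.177468 ≈ 5.365e-05.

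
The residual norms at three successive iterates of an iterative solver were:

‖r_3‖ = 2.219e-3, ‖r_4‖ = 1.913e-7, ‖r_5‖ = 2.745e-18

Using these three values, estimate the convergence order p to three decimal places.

2.668

p ≈ ln(‖r_5‖/‖r_4‖) / ln(‖r_4‖/‖r_3‖)
  = ln(2.745e-18/1.913e-7) / ln(1.913e-7/2.219e-3)
  = ln(1.43492e-11) / ln(8.621e-05)
  = -24.967327 / -9.358724 ≈ 2.667813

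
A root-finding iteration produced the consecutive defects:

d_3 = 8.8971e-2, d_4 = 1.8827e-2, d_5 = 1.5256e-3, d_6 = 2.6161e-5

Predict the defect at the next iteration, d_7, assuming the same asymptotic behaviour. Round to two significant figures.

First estimate the order: p ≈ ln(d_6/d_5) / ln(d_5/d_4) = ln(2.6161e-5/1.5256e-3)/ln(1.5256e-3/1.8827e-2) = ln(0.017148)/ln(0.0810326) ≈ 1.6180.
Then d_7 ≈ d_6·(d_6/d_5)^p = 2.6161e-5·(0.017148)^1.6180 = 2.6161e-5·0.00138982 ≈ 3.636e-08.

3.6e-8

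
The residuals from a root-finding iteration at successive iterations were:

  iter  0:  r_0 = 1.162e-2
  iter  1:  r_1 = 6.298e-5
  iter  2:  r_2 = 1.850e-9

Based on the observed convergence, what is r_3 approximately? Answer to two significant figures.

1.6e-18

First estimate the order: p ≈ ln(r_2/r_1) / ln(r_1/r_0) = ln(1.850e-9/6.298e-5)/ln(6.298e-5/1.162e-2) = ln(2.93744e-05)/ln(0.00541997) ≈ 2.0000.
Then r_3 ≈ r_2·(r_2/r_1)^p = 1.850e-9·(2.93744e-05)^2.0000 = 1.850e-9·8.62855e-10 ≈ 1.596e-18.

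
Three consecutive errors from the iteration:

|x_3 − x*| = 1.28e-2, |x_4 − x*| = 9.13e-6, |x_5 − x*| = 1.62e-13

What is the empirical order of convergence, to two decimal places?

p ≈ ln(|x_5 − x*|/|x_4 − x*|) / ln(|x_4 − x*|/|x_3 − x*|)
  = ln(1.62e-13/9.13e-6) / ln(9.13e-6/1.28e-2)
  = ln(1.77437e-08) / ln(0.000713281)
  = -17.84724 / -7.24564 ≈ 2.46317

2.46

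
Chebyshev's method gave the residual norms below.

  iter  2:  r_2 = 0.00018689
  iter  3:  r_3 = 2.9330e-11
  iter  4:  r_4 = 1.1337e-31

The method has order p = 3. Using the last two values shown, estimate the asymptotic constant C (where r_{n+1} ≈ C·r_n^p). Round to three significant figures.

4.49

C ≈ r_4 / r_3^3
  = 1.1337e-31 / (2.9330e-11)^3
  = 1.1337e-31 / 2.52311e-32 ≈ 4.4933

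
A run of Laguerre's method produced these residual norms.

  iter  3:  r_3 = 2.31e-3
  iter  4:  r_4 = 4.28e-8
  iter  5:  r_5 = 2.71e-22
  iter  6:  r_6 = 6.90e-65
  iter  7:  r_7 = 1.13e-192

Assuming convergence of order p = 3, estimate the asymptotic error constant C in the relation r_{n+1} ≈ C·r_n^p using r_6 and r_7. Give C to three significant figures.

3.44

C ≈ r_7 / r_6^3
  = 1.13e-192 / (6.90e-65)^3
  = 1.13e-192 / 3.28509e-193 ≈ 3.4398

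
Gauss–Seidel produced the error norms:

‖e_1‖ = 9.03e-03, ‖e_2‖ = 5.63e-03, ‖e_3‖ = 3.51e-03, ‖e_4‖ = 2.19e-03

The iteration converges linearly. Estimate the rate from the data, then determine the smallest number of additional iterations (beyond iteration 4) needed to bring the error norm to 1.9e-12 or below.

Rate ρ ≈ ‖e_4‖/‖e_3‖ = 2.19e-03/3.51e-03 = 0.6239.
After j more steps, ‖e_{4+j}‖ ≈ 2.19e-03·ρ^j; need ρ^j ≤ 1.9e-12/2.19e-03 = 8.6758e-10.
j ≥ ln(8.6758e-10)/ln(0.6239) = -20.8653/-0.47177 = 44.228.
So 45 more iterations are needed.

45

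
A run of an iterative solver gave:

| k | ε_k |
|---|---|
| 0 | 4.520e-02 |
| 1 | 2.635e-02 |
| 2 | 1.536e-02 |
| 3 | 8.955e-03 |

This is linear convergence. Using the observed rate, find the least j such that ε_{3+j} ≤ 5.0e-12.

Rate ρ ≈ ε_3/ε_2 = 8.955e-03/1.536e-02 = 0.5830.
After j more steps, ε_{3+j} ≈ 8.955e-03·ρ^j; need ρ^j ≤ 5.0e-12/8.955e-03 = 5.58347e-10.
j ≥ ln(5.58347e-10)/ln(0.5830) = -21.3060/-0.53957 = 39.487.
So 40 more iterations are needed.

40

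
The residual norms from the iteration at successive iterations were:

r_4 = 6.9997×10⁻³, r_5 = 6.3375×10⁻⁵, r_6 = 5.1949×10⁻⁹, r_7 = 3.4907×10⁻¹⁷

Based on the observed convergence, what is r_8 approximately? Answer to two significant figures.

First estimate the order: p ≈ ln(r_7/r_6) / ln(r_6/r_5) = ln(3.4907×10⁻¹⁷/5.1949×10⁻⁹)/ln(5.1949×10⁻⁹/6.3375×10⁻⁵) = ln(6.71947e-09)/ln(8.19708e-05) ≈ 2.0000.
Then r_8 ≈ r_7·(r_7/r_6)^p = 3.4907×10⁻¹⁷·(6.71947e-09)^2.0000 = 3.4907×10⁻¹⁷·4.51513e-17 ≈ 1.576e-33.

1.6e-33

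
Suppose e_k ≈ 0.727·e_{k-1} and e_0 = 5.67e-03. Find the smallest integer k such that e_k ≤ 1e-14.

85

After k steps, e_k ≈ 5.67e-03·0.727^k.
Need 0.727^k ≤ 1e-14/5.67e-03 = 1.76367e-12.
k ≥ ln(1.76367e-12)/ln(0.727) = -27.0636/-0.31883 = 84.884.
Smallest integer k = 85.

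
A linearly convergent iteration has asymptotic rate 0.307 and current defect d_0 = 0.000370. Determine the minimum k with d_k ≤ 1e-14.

21

After k steps, d_k ≈ 0.000370·0.307^k.
Need 0.307^k ≤ 1e-14/0.000370 = 2.7027e-11.
k ≥ ln(2.7027e-11)/ln(0.307) = -24.3342/-1.18091 = 20.606.
Smallest integer k = 21.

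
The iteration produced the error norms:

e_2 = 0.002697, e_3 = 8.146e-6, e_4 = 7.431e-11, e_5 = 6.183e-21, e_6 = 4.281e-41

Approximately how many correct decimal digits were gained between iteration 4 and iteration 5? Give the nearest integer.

10

Digits gained ≈ log₁₀(e_4/e_5) = log₁₀(7.431e-11/6.183e-21) = log₁₀(1.20184e+10) ≈ 10.080.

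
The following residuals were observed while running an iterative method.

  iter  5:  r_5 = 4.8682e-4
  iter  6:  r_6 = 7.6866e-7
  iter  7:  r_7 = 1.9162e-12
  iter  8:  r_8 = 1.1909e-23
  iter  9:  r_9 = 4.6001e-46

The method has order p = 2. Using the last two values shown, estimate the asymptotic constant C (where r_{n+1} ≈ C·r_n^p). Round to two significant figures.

C ≈ r_9 / r_8^2
  = 4.6001e-46 / (1.1909e-23)^2
  = 4.6001e-46 / 1.41824e-46 ≈ 3.2435

3.2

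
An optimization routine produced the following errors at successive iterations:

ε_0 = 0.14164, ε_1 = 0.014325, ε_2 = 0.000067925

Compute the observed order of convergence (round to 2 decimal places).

2.34

p ≈ ln(ε_2/ε_1) / ln(ε_1/ε_0)
  = ln(0.000067925/0.014325) / ln(0.014325/0.14164)
  = ln(0.00474171) / ln(0.101137)
  = -5.35136 / -2.29128 ≈ 2.33553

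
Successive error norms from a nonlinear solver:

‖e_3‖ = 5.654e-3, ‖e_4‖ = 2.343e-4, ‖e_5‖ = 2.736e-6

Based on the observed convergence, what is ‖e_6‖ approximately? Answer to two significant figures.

First estimate the order: p ≈ ln(‖e_5‖/‖e_4‖) / ln(‖e_4‖/‖e_3‖) = ln(2.736e-6/2.343e-4)/ln(2.343e-4/5.654e-3) = ln(0.0116773)/ln(0.0414397) ≈ 1.3979.
Then ‖e_6‖ ≈ ‖e_5‖·(‖e_5‖/‖e_4‖)^p = 2.736e-6·(0.0116773)^1.3979 = 2.736e-6·0.00198764 ≈ 5.438e-09.

5.4e-9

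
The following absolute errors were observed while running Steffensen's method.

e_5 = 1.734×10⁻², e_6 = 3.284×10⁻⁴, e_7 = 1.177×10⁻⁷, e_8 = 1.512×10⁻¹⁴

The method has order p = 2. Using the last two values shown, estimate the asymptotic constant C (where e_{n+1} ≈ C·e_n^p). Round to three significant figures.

1.09

C ≈ e_8 / e_7^2
  = 1.512×10⁻¹⁴ / (1.177×10⁻⁷)^2
  = 1.512×10⁻¹⁴ / 1.38533e-14 ≈ 1.0914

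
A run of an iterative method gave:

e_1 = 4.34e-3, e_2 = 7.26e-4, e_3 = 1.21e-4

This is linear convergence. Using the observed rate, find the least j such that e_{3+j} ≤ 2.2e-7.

Rate ρ ≈ e_3/e_2 = 1.21e-4/7.26e-4 = 0.1667.
After j more steps, e_{3+j} ≈ 1.21e-4·ρ^j; need ρ^j ≤ 2.2e-7/1.21e-4 = 0.00181818.
j ≥ ln(0.00181818)/ln(0.1667) = -6.3099/-1.79156 = 3.522.
So 4 more iterations are needed.

4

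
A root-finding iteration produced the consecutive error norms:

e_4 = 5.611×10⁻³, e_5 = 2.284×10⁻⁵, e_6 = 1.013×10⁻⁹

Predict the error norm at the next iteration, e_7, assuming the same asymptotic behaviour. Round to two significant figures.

1.2e-17

First estimate the order: p ≈ ln(e_6/e_5) / ln(e_5/e_4) = ln(1.013×10⁻⁹/2.284×10⁻⁵)/ln(2.284×10⁻⁵/5.611×10⁻³) = ln(4.4352e-05)/ln(0.00407058) ≈ 1.8211.
Then e_7 ≈ e_6·(e_6/e_5)^p = 1.013×10⁻⁹·(4.4352e-05)^1.8211 = 1.013×10⁻⁹·1.18194e-08 ≈ 1.197e-17.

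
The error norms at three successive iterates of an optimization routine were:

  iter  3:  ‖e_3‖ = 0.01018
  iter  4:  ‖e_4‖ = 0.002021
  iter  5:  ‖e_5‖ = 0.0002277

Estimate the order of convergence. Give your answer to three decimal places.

1.350

p ≈ ln(‖e_5‖/‖e_4‖) / ln(‖e_4‖/‖e_3‖)
  = ln(0.0002277/0.002021) / ln(0.002021/0.01018)
  = ln(0.112667) / ln(0.198527)
  = -2.183319 / -1.616830 ≈ 1.350370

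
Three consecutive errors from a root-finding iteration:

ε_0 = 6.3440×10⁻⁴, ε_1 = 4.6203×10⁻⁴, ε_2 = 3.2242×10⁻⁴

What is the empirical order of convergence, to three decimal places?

1.135

p ≈ ln(ε_2/ε_1) / ln(ε_1/ε_0)
  = ln(3.2242×10⁻⁴/4.6203×10⁻⁴) / ln(4.6203×10⁻⁴/6.3440×10⁻⁴)
  = ln(0.697833) / ln(0.728294)
  = -0.359775 / -0.317050 ≈ 1.134758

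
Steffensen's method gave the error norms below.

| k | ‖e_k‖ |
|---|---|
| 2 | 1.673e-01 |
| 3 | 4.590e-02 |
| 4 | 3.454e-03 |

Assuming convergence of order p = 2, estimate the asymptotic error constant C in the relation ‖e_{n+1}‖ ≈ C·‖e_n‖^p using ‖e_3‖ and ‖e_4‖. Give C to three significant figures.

C ≈ ‖e_4‖ / ‖e_3‖^2
  = 3.454e-03 / (4.590e-02)^2
  = 3.454e-03 / 0.00210681 ≈ 1.6394

1.64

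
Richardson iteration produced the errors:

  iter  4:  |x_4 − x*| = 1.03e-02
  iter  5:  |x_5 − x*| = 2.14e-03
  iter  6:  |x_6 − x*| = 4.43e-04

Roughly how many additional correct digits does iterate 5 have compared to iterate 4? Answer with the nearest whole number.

Digits gained ≈ log₁₀(|x_4 − x*|/|x_5 − x*|) = log₁₀(1.03e-02/2.14e-03) = log₁₀(4.81308) ≈ 0.682.

1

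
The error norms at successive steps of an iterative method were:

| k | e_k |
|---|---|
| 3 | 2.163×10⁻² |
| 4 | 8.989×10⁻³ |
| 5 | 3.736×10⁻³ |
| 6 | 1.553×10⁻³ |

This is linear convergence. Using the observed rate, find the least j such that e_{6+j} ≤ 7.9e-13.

Rate ρ ≈ e_6/e_5 = 1.553×10⁻³/3.736×10⁻³ = 0.4157.
After j more steps, e_{6+j} ≈ 1.553×10⁻³·ρ^j; need ρ^j ≤ 7.9e-13/1.553×10⁻³ = 5.08693e-10.
j ≥ ln(5.08693e-10)/ln(0.4157) = -21.3992/-0.87779 = 24.378.
So 25 more iterations are needed.

25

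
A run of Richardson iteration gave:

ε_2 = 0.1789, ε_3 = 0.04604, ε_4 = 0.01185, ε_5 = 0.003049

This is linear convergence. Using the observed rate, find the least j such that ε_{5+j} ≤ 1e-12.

17

Rate ρ ≈ ε_5/ε_4 = 0.003049/0.01185 = 0.2573.
After j more steps, ε_{5+j} ≈ 0.003049·ρ^j; need ρ^j ≤ 1e-12/0.003049 = 3.27976e-10.
j ≥ ln(3.27976e-10)/ln(0.2573) = -21.8381/-1.35751 = 16.087.
So 17 more iterations are needed.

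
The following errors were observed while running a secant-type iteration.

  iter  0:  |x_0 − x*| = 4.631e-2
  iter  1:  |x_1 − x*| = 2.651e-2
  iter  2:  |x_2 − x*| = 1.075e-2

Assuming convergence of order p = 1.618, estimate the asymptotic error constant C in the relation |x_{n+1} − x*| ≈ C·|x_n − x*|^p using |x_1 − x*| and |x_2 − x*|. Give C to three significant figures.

C ≈ |x_2 − x*| / |x_1 − x*|^1.618
  = 1.075e-2 / (2.651e-2)^1.618
  = 1.075e-2 / 0.0028124 ≈ 3.8224

3.82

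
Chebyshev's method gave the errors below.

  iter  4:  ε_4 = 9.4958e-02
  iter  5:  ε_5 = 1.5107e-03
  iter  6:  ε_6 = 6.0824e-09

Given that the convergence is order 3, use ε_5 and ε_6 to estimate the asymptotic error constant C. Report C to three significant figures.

C ≈ ε_6 / ε_5^3
  = 6.0824e-09 / (1.5107e-03)^3
  = 6.0824e-09 / 3.44774e-09 ≈ 1.7642

1.76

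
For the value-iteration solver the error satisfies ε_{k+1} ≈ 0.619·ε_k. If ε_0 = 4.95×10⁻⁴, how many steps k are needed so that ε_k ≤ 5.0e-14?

After k steps, ε_k ≈ 4.95×10⁻⁴·0.619^k.
Need 0.619^k ≤ 5.0e-14/4.95×10⁻⁴ = 1.0101e-10.
k ≥ ln(1.0101e-10)/ln(0.619) = -23.0158/-0.47965 = 47.985.
Smallest integer k = 48.

48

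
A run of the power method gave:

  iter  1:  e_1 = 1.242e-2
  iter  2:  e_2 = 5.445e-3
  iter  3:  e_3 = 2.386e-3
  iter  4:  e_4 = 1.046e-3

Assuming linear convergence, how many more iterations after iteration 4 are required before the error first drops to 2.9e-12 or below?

Rate ρ ≈ e_4/e_3 = 1.046e-3/2.386e-3 = 0.4384.
After j more steps, e_{4+j} ≈ 1.046e-3·ρ^j; need ρ^j ≤ 2.9e-12/1.046e-3 = 2.77247e-09.
j ≥ ln(2.77247e-09)/ln(0.4384) = -19.7035/-0.82462 = 23.894.
So 24 more iterations are needed.

24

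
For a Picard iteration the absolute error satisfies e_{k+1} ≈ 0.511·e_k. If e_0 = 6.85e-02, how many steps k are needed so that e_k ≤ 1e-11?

After k steps, e_k ≈ 6.85e-02·0.511^k.
Need 0.511^k ≤ 1e-11/6.85e-02 = 1.45985e-10.
k ≥ ln(1.45985e-10)/ln(0.511) = -22.6475/-0.67139 = 33.732.
Smallest integer k = 34.

34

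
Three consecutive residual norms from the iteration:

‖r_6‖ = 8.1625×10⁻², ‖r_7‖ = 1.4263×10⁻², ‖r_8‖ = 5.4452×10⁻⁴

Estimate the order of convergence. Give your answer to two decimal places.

1.87

p ≈ ln(‖r_8‖/‖r_7‖) / ln(‖r_7‖/‖r_6‖)
  = ln(5.4452×10⁻⁴/1.4263×10⁻²) / ln(1.4263×10⁻²/8.1625×10⁻²)
  = ln(0.0381771) / ln(0.174738)
  = -3.26552 / -1.74447 ≈ 1.87193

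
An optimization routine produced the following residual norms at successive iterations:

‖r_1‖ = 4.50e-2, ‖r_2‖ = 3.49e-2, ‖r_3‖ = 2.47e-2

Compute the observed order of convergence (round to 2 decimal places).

1.36

p ≈ ln(‖r_3‖/‖r_2‖) / ln(‖r_2‖/‖r_1‖)
  = ln(2.47e-2/3.49e-2) / ln(3.49e-2/4.50e-2)
  = ln(0.707736) / ln(0.775556)
  = -0.34568 / -0.25418 ≈ 1.35998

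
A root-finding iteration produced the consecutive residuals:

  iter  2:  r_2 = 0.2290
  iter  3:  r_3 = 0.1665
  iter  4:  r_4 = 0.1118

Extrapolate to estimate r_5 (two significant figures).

First estimate the order: p ≈ ln(r_4/r_3) / ln(r_3/r_2) = ln(0.1118/0.1665)/ln(0.1665/0.2290) = ln(0.671471)/ln(0.727074) ≈ 1.2496.
Then r_5 ≈ r_4·(r_4/r_3)^p = 0.1118·(0.671471)^1.2496 = 0.1118·0.60793 ≈ 0.06797.

6.8e-2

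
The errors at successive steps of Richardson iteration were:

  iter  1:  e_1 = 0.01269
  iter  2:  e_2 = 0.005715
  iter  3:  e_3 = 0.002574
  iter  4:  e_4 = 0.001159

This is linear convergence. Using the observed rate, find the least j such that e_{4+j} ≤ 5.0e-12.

Rate ρ ≈ e_4/e_3 = 0.001159/0.002574 = 0.4503.
After j more steps, e_{4+j} ≈ 0.001159·ρ^j; need ρ^j ≤ 5.0e-12/0.001159 = 4.31406e-09.
j ≥ ln(4.31406e-09)/ln(0.4503) = -19.2614/-0.79784 = 24.142.
So 25 more iterations are needed.

25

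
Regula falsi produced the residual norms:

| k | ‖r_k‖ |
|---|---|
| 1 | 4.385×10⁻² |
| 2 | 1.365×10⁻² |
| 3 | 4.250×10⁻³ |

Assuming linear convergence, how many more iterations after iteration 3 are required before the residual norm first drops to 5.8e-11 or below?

16

Rate ρ ≈ ‖r_3‖/‖r_2‖ = 4.250×10⁻³/1.365×10⁻² = 0.3114.
After j more steps, ‖r_{3+j}‖ ≈ 4.250×10⁻³·ρ^j; need ρ^j ≤ 5.8e-11/4.250×10⁻³ = 1.36471e-08.
j ≥ ln(1.36471e-08)/ln(0.3114) = -18.1097/-1.16668 = 15.522.
So 16 more iterations are needed.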